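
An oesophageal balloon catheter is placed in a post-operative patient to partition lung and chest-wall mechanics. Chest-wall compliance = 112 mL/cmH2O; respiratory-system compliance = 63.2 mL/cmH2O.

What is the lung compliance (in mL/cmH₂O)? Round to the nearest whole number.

145

1/CL = 1/Crs − 1/Ccw.
1/CL = 1/63.2 − 1/112 = 0.006894.
CL = 145.05 mL/cmH2O.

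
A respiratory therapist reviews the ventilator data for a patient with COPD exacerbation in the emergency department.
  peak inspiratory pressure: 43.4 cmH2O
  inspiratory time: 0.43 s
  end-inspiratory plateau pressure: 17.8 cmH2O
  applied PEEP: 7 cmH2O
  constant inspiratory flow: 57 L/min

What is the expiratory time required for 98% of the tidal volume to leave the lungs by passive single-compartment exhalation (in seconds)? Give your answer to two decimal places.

Flow: 57 L/min ÷ 60 = 0.95 L/s.
Vt = flow × Ti = 0.95 L/s × 0.43 s × 1000 mL/L = 408.5 mL.
R = (PIP − Pplat)/V̇ = (43.4 − 17.8) / 0.95 = 25.6/0.95 = 26.947 cmH2O·s/L.
C = Vt/(Pplat − PEEP) = 408.5 / (17.8 − 7) = 408.5/10.8 = 37.824 mL/cmH2O.
τ = R × C = 26.947 × 0.03782 L/cmH2O = 1.019 s.
t = −τ·ln(1 − 0.98) = −1.019·ln(0.02) = 3.986 s.

3.99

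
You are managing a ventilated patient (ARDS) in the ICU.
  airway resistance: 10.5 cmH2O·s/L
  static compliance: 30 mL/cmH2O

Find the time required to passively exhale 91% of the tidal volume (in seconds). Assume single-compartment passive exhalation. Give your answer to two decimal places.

τ = R × C = 10.5 × 30 mL/cmH2O = 10.5 × 0.030 L/cmH2O = 0.315 s.
Exhaled fraction f = 1 − e^(−t/τ) → t = −τ·ln(1 − f) = −0.315·ln(0.09) = 0.7585 s.

0.76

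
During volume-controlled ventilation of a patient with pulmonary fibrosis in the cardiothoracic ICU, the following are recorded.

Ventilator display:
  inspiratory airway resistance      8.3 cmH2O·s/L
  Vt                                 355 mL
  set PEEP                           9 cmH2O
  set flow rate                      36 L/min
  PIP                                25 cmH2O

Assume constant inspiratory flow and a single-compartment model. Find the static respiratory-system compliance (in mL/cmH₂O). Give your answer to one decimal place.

Flow: 36 L/min ÷ 60 = 0.6 L/s.
Equation of motion (constant flow): PIP = Vt/C + R·V̇ + PEEP.
Vt/C = PIP − R·V̇ − PEEP = 25 − 8.3×0.6 − 9 = 25 − 4.98 − 9 = 11.02 cmH2O.
C = Vt / 11.02 = 355 / 11.02 = 32.214 mL/cmH2O.

32.2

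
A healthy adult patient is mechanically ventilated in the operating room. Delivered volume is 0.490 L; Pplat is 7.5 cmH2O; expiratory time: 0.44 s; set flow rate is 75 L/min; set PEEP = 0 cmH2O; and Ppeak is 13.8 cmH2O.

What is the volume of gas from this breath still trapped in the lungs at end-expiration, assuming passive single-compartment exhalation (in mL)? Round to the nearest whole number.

129

Flow: 75 L/min ÷ 60 = 1.25 L/s.
R = (PIP − Pplat)/V̇ = (13.8 − 7.5) / 1.25 = 6.3/1.25 = 5.04 cmH2O·s/L.
C = Vt/(Pplat − PEEP) = 490.0 / (7.5 − 0) = 490.0/7.5 = 65.333 mL/cmH2O.
τ = R × C = 5.04 × 0.06533 L/cmH2O = 0.3293 s.
Fraction remaining = e^(−Te/τ) = e^(−0.44/0.3293) = 0.2629.
Trapped volume = 490.0 × 0.2629 = 128.82 mL.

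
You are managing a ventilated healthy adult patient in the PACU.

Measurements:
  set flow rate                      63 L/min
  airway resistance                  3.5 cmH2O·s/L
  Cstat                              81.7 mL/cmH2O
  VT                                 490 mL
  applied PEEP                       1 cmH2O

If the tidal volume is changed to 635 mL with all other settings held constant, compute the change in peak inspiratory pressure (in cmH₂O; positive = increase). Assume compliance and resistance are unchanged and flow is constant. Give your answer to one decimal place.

PIP = Vt/C + R·V̇ + PEEP (constant-flow equation of motion).
Only the elastic term changes: ΔPIP = ΔVt / C = (635 − 490) / 81.7 = 1.775 cmH2O.

1.8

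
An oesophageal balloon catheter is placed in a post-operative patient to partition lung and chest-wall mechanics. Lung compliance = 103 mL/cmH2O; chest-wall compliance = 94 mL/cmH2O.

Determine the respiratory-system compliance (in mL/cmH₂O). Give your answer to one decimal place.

Lung and chest wall are elastances in series: 1/Crs = 1/CL + 1/Ccw.
1/Crs = 1/103 + 1/94 = 0.02035.
Crs = 49.14 mL/cmH2O.

49.1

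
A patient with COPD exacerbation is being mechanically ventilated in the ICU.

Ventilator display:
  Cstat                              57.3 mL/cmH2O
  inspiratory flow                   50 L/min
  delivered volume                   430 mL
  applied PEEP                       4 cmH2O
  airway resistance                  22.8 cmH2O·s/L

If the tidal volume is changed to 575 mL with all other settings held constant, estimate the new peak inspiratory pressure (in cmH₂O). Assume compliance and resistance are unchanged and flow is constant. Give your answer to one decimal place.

33.0

Flow: 50 L/min ÷ 60 = 0.8333 L/s.
PIP = Vt/C + R·V̇ + PEEP (constant-flow equation of motion).
Only the elastic term changes: ΔPIP = ΔVt / C = (575 − 430) / 57.3 = 2.531 cmH2O.
Original PIP = 430/57.3 + 22.8×0.8333 + 4 = 30.504 cmH2O; new PIP = 30.504 + (2.531) = 33.035 cmH2O.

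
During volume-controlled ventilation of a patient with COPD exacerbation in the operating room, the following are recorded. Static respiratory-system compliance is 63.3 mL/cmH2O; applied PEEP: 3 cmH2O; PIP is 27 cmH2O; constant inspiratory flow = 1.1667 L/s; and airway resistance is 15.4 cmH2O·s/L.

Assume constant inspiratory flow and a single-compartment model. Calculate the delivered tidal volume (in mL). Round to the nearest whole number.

Equation of motion (constant flow): PIP = Vt/C + R·V̇ + PEEP.
Vt/C = PIP − R·V̇ − PEEP = 27 − 17.967 − 3 = 6.033 cmH2O.
Vt = C × 6.033 = 63.3 × 6.033 = 381.89 mL.

382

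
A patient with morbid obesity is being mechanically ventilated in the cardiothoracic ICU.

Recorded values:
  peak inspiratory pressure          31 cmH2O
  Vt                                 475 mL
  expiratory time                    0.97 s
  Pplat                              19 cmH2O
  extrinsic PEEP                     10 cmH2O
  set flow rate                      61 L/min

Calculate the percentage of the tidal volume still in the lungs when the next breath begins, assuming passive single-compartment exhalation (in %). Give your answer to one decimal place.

21.1

Flow: 61 L/min ÷ 60 = 1.0167 L/s.
R = (PIP − Pplat)/V̇ = (31 − 19) / 1.0167 = 12.0/1.0167 = 11.803 cmH2O·s/L.
C = Vt/(Pplat − PEEP) = 475.0 / (19 − 10) = 475.0/9.0 = 52.778 mL/cmH2O.
τ = R × C = 11.803 × 0.05278 L/cmH2O = 0.623 s.
Fraction remaining at end-expiration = e^(−Te/τ) = e^(−0.97/0.623) = 0.2108 → 21.08%.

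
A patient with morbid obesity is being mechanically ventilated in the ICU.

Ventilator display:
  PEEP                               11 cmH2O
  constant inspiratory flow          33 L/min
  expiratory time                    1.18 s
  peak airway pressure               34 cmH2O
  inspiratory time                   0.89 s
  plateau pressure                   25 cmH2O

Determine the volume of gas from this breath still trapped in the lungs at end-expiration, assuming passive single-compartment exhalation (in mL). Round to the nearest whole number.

62

Flow: 33 L/min ÷ 60 = 0.55 L/s.
Vt = flow × Ti = 0.55 L/s × 0.89 s × 1000 mL/L = 489.5 mL.
R = (PIP − Pplat)/V̇ = (34 − 25) / 0.55 = 9.0/0.55 = 16.364 cmH2O·s/L.
C = Vt/(Pplat − PEEP) = 489.5 / (25 − 11) = 489.5/14.0 = 34.964 mL/cmH2O.
τ = R × C = 16.364 × 0.03496 L/cmH2O = 0.5721 s.
Fraction remaining = e^(−Te/τ) = e^(−1.18/0.5721) = 0.1271.
Trapped volume = 489.5 × 0.1271 = 62.215 mL.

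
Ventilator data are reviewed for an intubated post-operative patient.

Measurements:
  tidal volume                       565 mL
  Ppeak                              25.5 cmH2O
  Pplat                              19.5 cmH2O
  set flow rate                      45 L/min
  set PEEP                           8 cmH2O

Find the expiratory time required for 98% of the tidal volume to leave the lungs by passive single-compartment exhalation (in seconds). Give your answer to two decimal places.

1.54

Flow: 45 L/min ÷ 60 = 0.75 L/s.
R = (PIP − Pplat)/V̇ = (25.5 − 19.5) / 0.75 = 6.0/0.75 = 8.0 cmH2O·s/L.
C = Vt/(Pplat − PEEP) = 565.0 / (19.5 − 8) = 565.0/11.5 = 49.13 mL/cmH2O.
τ = R × C = 8.0 × 0.04913 L/cmH2O = 0.393 s.
t = −τ·ln(1 − 0.98) = −0.393·ln(0.02) = 1.537 s.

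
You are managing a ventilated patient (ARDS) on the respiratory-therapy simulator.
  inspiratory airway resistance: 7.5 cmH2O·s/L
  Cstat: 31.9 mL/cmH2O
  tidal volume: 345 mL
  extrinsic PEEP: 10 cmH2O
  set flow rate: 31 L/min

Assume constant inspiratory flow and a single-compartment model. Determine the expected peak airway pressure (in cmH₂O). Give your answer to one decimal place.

24.7

Flow: 31 L/min ÷ 60 = 0.5167 L/s.
Equation of motion (constant flow): PIP = Vt/C + R·V̇ + PEEP.
PIP = 345/31.9 + 7.5×0.5167 + 10 = 10.815 + 3.875 + 10 = 24.69 cmH2O.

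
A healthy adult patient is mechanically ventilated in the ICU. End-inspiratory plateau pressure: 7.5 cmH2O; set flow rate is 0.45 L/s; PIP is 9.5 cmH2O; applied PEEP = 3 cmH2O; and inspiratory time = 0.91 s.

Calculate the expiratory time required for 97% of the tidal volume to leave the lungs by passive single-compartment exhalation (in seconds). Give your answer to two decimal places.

Vt = flow × Ti = 0.45 L/s × 0.91 s × 1000 mL/L = 409.5 mL.
R = (PIP − Pplat)/V̇ = (9.5 − 7.5) / 0.45 = 2.0/0.45 = 4.444 cmH2O·s/L.
C = Vt/(Pplat − PEEP) = 409.5 / (7.5 − 3) = 409.5/4.5 = 91.0 mL/cmH2O.
τ = R × C = 4.444 × 0.091 L/cmH2O = 0.4044 s.
t = −τ·ln(1 − 0.97) = −0.4044·ln(0.03) = 1.418 s.

1.42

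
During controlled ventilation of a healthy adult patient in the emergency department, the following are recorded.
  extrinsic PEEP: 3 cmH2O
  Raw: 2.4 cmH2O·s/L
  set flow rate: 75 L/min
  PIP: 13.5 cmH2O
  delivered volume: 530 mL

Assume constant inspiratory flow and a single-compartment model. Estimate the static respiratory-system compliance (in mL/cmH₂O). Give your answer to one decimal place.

Flow: 75 L/min ÷ 60 = 1.25 L/s.
Equation of motion (constant flow): PIP = Vt/C + R·V̇ + PEEP.
Vt/C = PIP − R·V̇ − PEEP = 13.5 − 2.4×1.25 − 3 = 13.5 − 3.0 − 3 = 7.5 cmH2O.
C = Vt / 7.5 = 530 / 7.5 = 70.667 mL/cmH2O.

70.7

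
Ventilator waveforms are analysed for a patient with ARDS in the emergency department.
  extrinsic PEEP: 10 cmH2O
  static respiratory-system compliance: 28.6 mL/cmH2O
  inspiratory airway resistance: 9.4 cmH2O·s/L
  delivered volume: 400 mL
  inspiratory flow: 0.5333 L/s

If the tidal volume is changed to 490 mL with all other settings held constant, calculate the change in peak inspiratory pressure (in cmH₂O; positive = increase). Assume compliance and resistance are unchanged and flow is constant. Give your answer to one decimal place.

PIP = Vt/C + R·V̇ + PEEP (constant-flow equation of motion).
Only the elastic term changes: ΔPIP = ΔVt / C = (490 − 400) / 28.6 = 3.147 cmH2O.

3.1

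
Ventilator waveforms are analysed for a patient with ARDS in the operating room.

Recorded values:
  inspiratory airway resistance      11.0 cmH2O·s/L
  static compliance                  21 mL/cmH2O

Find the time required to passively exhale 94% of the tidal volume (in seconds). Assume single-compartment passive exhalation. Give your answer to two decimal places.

τ = R × C = 11.0 × 21 mL/cmH2O = 11.0 × 0.021 L/cmH2O = 0.231 s.
Exhaled fraction f = 1 − e^(−t/τ) → t = −τ·ln(1 − f) = −0.231·ln(0.06) = 0.6499 s.

0.65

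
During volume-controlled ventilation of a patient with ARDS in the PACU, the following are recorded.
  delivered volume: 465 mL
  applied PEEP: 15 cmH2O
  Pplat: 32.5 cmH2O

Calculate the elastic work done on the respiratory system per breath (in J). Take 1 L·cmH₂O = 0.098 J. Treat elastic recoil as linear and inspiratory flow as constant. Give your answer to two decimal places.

Elastic work ≈ ½ × (Pplat − PEEP) × Vt = 0.5 × (32.5 − 15) × 0.465 L = 0.5 × 17.5 × 0.465 = 4.069 L·cmH2O.
× 0.098 J/(L·cmH2O) → 0.3988 J.

0.40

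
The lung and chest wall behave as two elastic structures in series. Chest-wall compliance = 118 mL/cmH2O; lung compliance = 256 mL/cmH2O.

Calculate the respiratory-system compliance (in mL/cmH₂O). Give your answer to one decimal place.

80.8

Lung and chest wall are elastances in series: 1/Crs = 1/CL + 1/Ccw.
1/Crs = 1/256 + 1/118 = 0.01238.
Crs = 80.775 mL/cmH2O.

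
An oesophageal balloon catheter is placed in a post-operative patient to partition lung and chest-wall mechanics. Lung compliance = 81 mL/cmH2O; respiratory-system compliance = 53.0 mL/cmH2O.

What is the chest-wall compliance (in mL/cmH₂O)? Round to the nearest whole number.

153

1/Ccw = 1/Crs − 1/CL.
1/Ccw = 1/53.0 − 1/81 = 0.006522.
Ccw = 153.33 mL/cmH2O.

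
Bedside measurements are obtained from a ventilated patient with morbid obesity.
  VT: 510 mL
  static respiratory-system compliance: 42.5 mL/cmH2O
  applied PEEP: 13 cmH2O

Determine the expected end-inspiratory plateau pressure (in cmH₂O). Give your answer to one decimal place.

25.0

Pplat = PEEP + Vt / Cstat = 13 + 510 / 42.5 = 13 + 12.0 = 25.0 cmH2O.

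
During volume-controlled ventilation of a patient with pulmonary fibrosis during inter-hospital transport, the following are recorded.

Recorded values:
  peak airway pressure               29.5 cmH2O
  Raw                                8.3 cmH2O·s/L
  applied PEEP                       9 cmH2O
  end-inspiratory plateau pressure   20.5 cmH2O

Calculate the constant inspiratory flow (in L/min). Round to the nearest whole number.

65

flow = (PIP − Pplat) / Raw = (29.5 − 20.5) / 8.3 = 1.084 L/s × 60 = 65.04 L/min.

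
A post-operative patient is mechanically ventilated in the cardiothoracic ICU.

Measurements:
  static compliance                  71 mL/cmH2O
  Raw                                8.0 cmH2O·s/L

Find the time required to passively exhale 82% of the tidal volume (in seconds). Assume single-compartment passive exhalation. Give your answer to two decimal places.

0.97

τ = R × C = 8.0 × 71 mL/cmH2O = 8.0 × 0.071 L/cmH2O = 0.568 s.
Exhaled fraction f = 1 − e^(−t/τ) → t = −τ·ln(1 − f) = −0.568·ln(0.18) = 0.974 s.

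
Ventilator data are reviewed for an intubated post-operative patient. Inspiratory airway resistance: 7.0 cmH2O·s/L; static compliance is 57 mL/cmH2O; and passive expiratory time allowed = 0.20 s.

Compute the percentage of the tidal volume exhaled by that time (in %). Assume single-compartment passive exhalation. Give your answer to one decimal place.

τ = R × C = 7.0 × 57 mL/cmH2O = 7.0 × 0.057 L/cmH2O = 0.399 s.
Passive exhalation: V(t)/V₀ = e^(−t/τ) = e^(−0.20/0.399) = 0.6058.
Fraction exhaled = 1 − 0.6058 = 0.3942 → 39.42%.

39.4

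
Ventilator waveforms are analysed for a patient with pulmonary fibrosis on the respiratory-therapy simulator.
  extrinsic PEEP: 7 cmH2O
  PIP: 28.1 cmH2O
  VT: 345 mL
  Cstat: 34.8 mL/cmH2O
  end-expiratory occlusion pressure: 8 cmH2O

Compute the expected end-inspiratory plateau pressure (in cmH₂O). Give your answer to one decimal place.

17.9

End-expiratory occlusion gives total PEEP = 8 cmH2O (intrinsic PEEP = 8 − 7 = 1). Use total PEEP for the elastic gradient.
Pplat = PEEPtotal + Vt / Cstat = 8 + 345 / 34.8 = 8 + 9.914 = 17.914 cmH2O.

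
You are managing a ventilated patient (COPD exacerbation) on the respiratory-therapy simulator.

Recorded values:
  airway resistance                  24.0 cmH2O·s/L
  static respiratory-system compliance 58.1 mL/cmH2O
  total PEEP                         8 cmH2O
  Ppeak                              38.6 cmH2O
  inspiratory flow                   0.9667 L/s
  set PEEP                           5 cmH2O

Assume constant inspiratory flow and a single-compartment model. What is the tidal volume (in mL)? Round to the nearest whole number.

Total PEEP = 8 cmH2O (set 5 + intrinsic 3); this is the baseline alveolar pressure.
Equation of motion (constant flow): PIP = Vt/C + R·V̇ + PEEP.
Vt/C = PIP − R·V̇ − PEEP = 38.6 − 23.201 − 8 = 7.399 cmH2O.
Vt = C × 7.399 = 58.1 × 7.399 = 429.88 mL.

430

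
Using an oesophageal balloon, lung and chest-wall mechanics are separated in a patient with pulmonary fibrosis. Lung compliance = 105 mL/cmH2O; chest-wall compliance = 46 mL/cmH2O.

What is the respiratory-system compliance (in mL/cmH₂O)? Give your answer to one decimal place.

32.0

Lung and chest wall are elastances in series: 1/Crs = 1/CL + 1/Ccw.
1/Crs = 1/105 + 1/46 = 0.03126.
Crs = 31.99 mL/cmH2O.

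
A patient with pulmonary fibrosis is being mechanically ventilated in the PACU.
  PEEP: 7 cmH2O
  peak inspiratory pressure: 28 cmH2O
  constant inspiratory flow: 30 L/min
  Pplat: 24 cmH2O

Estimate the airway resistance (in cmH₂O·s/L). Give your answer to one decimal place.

8.0

Flow: 30 L/min ÷ 60 = 0.5 L/s.
Raw = (PIP − Pplat) / flow = (28 − 24) / 0.5 = 4.0 / 0.5 = 8.0 cmH2O·s/L.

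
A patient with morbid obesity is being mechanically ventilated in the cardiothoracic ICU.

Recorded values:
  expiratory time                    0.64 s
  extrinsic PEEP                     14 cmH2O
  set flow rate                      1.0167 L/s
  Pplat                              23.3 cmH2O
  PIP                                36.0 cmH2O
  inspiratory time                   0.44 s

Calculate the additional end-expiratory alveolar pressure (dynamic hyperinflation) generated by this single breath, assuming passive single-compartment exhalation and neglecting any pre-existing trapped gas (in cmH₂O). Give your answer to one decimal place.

3.2

Vt = flow × Ti = 1.0167 L/s × 0.44 s × 1000 mL/L = 447.35 mL.
R = (PIP − Pplat)/V̇ = (36.0 − 23.3) / 1.0167 = 12.7/1.0167 = 12.491 cmH2O·s/L.
C = Vt/(Pplat − PEEP) = 447.35 / (23.3 − 14) = 447.35/9.3 = 48.102 mL/cmH2O.
τ = R × C = 12.491 × 0.0481 L/cmH2O = 0.6008 s.
Fraction remaining = e^(−Te/τ) = e^(−0.64/0.6008) = 0.3446; trapped volume = 447.35 × 0.3446 = 154.16 mL.
Additional alveolar pressure from trapping ≈ V_trapped / C = 154.16 / 48.102 = 3.205 cmH2O.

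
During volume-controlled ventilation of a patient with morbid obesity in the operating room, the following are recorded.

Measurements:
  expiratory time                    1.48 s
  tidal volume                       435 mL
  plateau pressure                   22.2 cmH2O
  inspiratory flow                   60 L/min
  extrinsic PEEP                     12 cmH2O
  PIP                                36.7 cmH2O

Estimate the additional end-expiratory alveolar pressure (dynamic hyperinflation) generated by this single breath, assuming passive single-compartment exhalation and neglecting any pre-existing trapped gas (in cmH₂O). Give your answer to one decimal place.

Flow: 60 L/min ÷ 60 = 1 L/s.
R = (PIP − Pplat)/V̇ = (36.7 − 22.2) / 1 = 14.5/1 = 14.5 cmH2O·s/L.
C = Vt/(Pplat − PEEP) = 435.0 / (22.2 − 12) = 435.0/10.2 = 42.647 mL/cmH2O.
τ = R × C = 14.5 × 0.04265 L/cmH2O = 0.6184 s.
Fraction remaining = e^(−Te/τ) = e^(−1.48/0.6184) = 0.09133; trapped volume = 435.0 × 0.09133 = 39.729 mL.
Additional alveolar pressure from trapping ≈ V_trapped / C = 39.729 / 42.647 = 0.9316 cmH2O.

0.9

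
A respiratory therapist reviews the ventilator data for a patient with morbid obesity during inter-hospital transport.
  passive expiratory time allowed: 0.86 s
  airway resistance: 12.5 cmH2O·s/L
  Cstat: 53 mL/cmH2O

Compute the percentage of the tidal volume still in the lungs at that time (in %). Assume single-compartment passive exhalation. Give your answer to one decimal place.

τ = R × C = 12.5 × 53 mL/cmH2O = 12.5 × 0.053 L/cmH2O = 0.6625 s.
Passive exhalation: V(t)/V₀ = e^(−t/τ) = e^(−0.86/0.6625) = 0.273.
Fraction remaining = 0.273 → 27.3%.

27.3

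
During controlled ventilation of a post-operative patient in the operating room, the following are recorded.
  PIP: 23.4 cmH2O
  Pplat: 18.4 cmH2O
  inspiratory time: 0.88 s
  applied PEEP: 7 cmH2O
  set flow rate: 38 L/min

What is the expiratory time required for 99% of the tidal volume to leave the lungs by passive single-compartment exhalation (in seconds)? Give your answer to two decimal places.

Flow: 38 L/min ÷ 60 = 0.6333 L/s.
Vt = flow × Ti = 0.6333 L/s × 0.88 s × 1000 mL/L = 557.3 mL.
R = (PIP − Pplat)/V̇ = (23.4 − 18.4) / 0.6333 = 5.0/0.6333 = 7.895 cmH2O·s/L.
C = Vt/(Pplat − PEEP) = 557.3 / (18.4 − 7) = 557.3/11.4 = 48.886 mL/cmH2O.
τ = R × C = 7.895 × 0.04889 L/cmH2O = 0.386 s.
t = −τ·ln(1 − 0.99) = −0.386·ln(0.01) = 1.778 s.

1.78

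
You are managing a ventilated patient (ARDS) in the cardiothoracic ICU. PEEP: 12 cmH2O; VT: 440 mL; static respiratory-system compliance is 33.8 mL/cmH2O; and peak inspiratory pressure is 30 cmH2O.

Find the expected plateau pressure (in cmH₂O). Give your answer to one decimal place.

Pplat = PEEP + Vt / Cstat = 12 + 440 / 33.8 = 12 + 13.018 = 25.018 cmH2O.

25.0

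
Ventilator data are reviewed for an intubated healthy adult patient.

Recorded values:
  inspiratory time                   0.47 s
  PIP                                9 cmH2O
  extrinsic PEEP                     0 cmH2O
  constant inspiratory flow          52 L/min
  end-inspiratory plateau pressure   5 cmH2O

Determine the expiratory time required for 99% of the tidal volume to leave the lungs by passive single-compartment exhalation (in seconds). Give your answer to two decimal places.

1.73

Flow: 52 L/min ÷ 60 = 0.8667 L/s.
Vt = flow × Ti = 0.8667 L/s × 0.47 s × 1000 mL/L = 407.35 mL.
R = (PIP − Pplat)/V̇ = (9 − 5) / 0.8667 = 4.0/0.8667 = 4.615 cmH2O·s/L.
C = Vt/(Pplat − PEEP) = 407.35 / (5 − 0) = 407.35/5.0 = 81.47 mL/cmH2O.
τ = R × C = 4.615 × 0.08147 L/cmH2O = 0.376 s.
t = −τ·ln(1 − 0.99) = −0.376·ln(0.01) = 1.732 s.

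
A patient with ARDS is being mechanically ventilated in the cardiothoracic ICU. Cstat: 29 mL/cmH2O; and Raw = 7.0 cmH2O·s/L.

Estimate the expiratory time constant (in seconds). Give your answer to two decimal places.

τ = R × C = 7.0 × 29 mL/cmH2O = 7.0 × 0.029 L/cmH2O = 0.203 s.

0.20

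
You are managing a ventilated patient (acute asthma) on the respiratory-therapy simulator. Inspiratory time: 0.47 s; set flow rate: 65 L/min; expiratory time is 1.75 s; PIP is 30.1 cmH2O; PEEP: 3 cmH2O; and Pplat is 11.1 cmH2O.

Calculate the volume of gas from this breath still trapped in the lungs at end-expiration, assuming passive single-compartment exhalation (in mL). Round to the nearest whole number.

Flow: 65 L/min ÷ 60 = 1.0833 L/s.
Vt = flow × Ti = 1.0833 L/s × 0.47 s × 1000 mL/L = 509.15 mL.
R = (PIP − Pplat)/V̇ = (30.1 − 11.1) / 1.0833 = 19.0/1.0833 = 17.539 cmH2O·s/L.
C = Vt/(Pplat − PEEP) = 509.15 / (11.1 − 3) = 509.15/8.1 = 62.858 mL/cmH2O.
τ = R × C = 17.539 × 0.06286 L/cmH2O = 1.103 s.
Fraction remaining = e^(−Te/τ) = e^(−1.75/1.103) = 0.2046.
Trapped volume = 509.15 × 0.2046 = 104.17 mL.

104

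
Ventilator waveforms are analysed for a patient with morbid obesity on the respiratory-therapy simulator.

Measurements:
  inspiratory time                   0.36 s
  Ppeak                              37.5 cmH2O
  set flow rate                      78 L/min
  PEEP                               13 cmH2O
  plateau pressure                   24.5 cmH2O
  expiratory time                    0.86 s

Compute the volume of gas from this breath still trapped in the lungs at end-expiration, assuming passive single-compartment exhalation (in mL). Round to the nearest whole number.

57

Flow: 78 L/min ÷ 60 = 1.3 L/s.
Vt = flow × Ti = 1.3 L/s × 0.36 s × 1000 mL/L = 468.0 mL.
R = (PIP − Pplat)/V̇ = (37.5 − 24.5) / 1.3 = 13.0/1.3 = 10.0 cmH2O·s/L.
C = Vt/(Pplat − PEEP) = 468.0 / (24.5 − 13) = 468.0/11.5 = 40.696 mL/cmH2O.
τ = R × C = 10.0 × 0.0407 L/cmH2O = 0.407 s.
Fraction remaining = e^(−Te/τ) = e^(−0.86/0.407) = 0.1209.
Trapped volume = 468.0 × 0.1209 = 56.581 mL.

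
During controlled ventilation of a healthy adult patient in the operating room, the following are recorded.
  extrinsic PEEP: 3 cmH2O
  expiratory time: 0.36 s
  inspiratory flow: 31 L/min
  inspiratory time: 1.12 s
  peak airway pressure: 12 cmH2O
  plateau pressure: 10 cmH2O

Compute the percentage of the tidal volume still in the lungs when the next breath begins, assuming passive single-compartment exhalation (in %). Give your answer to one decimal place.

32.5

Flow: 31 L/min ÷ 60 = 0.5167 L/s.
Vt = flow × Ti = 0.5167 L/s × 1.12 s × 1000 mL/L = 578.7 mL.
R = (PIP − Pplat)/V̇ = (12 − 10) / 0.5167 = 2.0/0.5167 = 3.871 cmH2O·s/L.
C = Vt/(Pplat − PEEP) = 578.7 / (10 − 3) = 578.7/7.0 = 82.671 mL/cmH2O.
τ = R × C = 3.871 × 0.08267 L/cmH2O = 0.32 s.
Fraction remaining at end-expiration = e^(−Te/τ) = e^(−0.36/0.32) = 0.3247 → 32.47%.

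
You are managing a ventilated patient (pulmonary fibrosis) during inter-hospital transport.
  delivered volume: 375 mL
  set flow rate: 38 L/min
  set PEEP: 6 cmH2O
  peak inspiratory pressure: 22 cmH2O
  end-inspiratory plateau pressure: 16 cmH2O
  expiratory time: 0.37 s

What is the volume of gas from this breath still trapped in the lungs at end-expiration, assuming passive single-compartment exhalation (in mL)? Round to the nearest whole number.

132

Flow: 38 L/min ÷ 60 = 0.6333 L/s.
R = (PIP − Pplat)/V̇ = (22 − 16) / 0.6333 = 6.0/0.6333 = 9.474 cmH2O·s/L.
C = Vt/(Pplat − PEEP) = 375.0 / (16 − 6) = 375.0/10.0 = 37.5 mL/cmH2O.
τ = R × C = 9.474 × 0.0375 L/cmH2O = 0.3553 s.
Fraction remaining = e^(−Te/τ) = e^(−0.37/0.3553) = 0.353.
Trapped volume = 375.0 × 0.353 = 132.38 mL.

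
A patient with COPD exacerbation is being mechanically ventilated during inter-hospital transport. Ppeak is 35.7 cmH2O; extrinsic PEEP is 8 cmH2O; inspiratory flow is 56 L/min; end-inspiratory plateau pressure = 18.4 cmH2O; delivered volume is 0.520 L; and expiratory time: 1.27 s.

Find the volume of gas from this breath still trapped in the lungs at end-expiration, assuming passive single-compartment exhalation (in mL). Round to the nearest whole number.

Flow: 56 L/min ÷ 60 = 0.9333 L/s.
R = (PIP − Pplat)/V̇ = (35.7 − 18.4) / 0.9333 = 17.3/0.9333 = 18.536 cmH2O·s/L.
C = Vt/(Pplat − PEEP) = 520.0 / (18.4 − 8) = 520.0/10.4 = 50.0 mL/cmH2O.
τ = R × C = 18.536 × 0.05 L/cmH2O = 0.9268 s.
Fraction remaining = e^(−Te/τ) = e^(−1.27/0.9268) = 0.254.
Trapped volume = 520.0 × 0.254 = 132.08 mL.

132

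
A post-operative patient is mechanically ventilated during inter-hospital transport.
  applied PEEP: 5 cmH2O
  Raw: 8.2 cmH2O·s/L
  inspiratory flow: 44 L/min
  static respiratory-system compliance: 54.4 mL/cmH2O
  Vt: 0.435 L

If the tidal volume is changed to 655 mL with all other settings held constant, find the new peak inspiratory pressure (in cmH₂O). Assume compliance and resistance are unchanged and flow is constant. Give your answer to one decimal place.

23.1

Flow: 44 L/min ÷ 60 = 0.7333 L/s.
PIP = Vt/C + R·V̇ + PEEP (constant-flow equation of motion).
Only the elastic term changes: ΔPIP = ΔVt / C = (655 − 435) / 54.4 = 4.044 cmH2O.
Original PIP = 435/54.4 + 8.2×0.7333 + 5 = 19.009 cmH2O; new PIP = 19.009 + (4.044) = 23.053 cmH2O.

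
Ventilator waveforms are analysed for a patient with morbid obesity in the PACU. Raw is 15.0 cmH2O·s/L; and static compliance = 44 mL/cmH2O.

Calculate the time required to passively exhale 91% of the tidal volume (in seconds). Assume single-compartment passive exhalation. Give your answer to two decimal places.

τ = R × C = 15.0 × 44 mL/cmH2O = 15.0 × 0.044 L/cmH2O = 0.66 s.
Exhaled fraction f = 1 − e^(−t/τ) → t = −τ·ln(1 − f) = −0.66·ln(0.09) = 1.589 s.

1.59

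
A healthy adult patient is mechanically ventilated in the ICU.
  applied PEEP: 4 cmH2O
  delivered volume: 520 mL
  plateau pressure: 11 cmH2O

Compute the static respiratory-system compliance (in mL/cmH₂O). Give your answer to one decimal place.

Cstat = Vt / (Pplat − PEEP) = 520 / (11 − 4) = 520 / 7.0 = 74.286 mL/cmH2O.

74.3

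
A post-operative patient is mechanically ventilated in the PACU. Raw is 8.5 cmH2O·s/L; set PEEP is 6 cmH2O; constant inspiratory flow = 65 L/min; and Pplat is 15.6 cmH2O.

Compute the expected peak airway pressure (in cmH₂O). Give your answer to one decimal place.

24.8

Flow: 65 L/min ÷ 60 = 1.0833 L/s.
PIP = Pplat + Raw × flow = 15.6 + 8.5 × 1.0833 = 15.6 + 9.208 = 24.808 cmH2O.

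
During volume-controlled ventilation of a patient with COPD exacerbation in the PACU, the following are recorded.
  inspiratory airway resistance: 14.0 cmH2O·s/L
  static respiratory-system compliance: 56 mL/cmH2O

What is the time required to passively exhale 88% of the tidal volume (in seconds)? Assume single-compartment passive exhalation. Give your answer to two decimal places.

1.66

τ = R × C = 14.0 × 56 mL/cmH2O = 14.0 × 0.056 L/cmH2O = 0.784 s.
Exhaled fraction f = 1 − e^(−t/τ) → t = −τ·ln(1 − f) = −0.784·ln(0.12) = 1.662 s.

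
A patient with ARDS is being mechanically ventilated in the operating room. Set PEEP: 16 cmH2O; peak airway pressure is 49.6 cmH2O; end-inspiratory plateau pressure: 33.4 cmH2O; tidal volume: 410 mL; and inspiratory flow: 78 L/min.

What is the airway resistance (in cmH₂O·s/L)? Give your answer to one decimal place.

12.5

Flow: 78 L/min ÷ 60 = 1.3 L/s.
Raw = (PIP − Pplat) / flow = (49.6 − 33.4) / 1.3 = 16.2 / 1.3 = 12.462 cmH2O·s/L.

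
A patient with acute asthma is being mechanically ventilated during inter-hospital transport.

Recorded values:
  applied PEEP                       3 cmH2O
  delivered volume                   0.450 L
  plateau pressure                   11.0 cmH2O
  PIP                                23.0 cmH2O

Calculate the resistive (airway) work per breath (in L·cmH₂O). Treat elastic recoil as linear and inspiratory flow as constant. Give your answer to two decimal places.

5.40

With constant inspiratory flow the resistive pressure is constant at PIP − Pplat = 23.0 − 11.0 = 12.0 cmH2O, so resistive work = 12.0 × 0.450 = 5.4 L·cmH2O.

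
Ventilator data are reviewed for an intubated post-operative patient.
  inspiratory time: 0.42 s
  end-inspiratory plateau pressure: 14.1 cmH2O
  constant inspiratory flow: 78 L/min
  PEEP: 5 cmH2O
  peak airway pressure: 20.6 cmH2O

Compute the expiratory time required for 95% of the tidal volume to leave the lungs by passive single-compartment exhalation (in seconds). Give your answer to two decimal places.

Flow: 78 L/min ÷ 60 = 1.3 L/s.
Vt = flow × Ti = 1.3 L/s × 0.42 s × 1000 mL/L = 546.0 mL.
R = (PIP − Pplat)/V̇ = (20.6 − 14.1) / 1.3 = 6.5/1.3 = 5.0 cmH2O·s/L.
C = Vt/(Pplat − PEEP) = 546.0 / (14.1 − 5) = 546.0/9.1 = 60.0 mL/cmH2O.
τ = R × C = 5.0 × 0.06 L/cmH2O = 0.3 s.
t = −τ·ln(1 − 0.95) = −0.3·ln(0.05) = 0.8987 s.

0.90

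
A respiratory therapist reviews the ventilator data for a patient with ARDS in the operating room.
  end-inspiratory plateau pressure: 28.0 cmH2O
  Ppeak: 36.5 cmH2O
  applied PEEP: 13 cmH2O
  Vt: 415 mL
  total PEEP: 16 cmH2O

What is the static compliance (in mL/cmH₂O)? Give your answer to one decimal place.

End-expiratory occlusion gives total PEEP = 16 cmH2O (intrinsic PEEP = 16 − 13 = 3). Use total PEEP for the elastic gradient.
Cstat = Vt / (Pplat − PEEPtotal) = 415 / (28.0 − 16) = 415 / 12.0 = 34.583 mL/cmH2O.

34.6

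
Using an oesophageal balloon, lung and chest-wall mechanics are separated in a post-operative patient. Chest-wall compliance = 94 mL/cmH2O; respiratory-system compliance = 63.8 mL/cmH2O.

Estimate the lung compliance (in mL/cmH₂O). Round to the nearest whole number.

1/CL = 1/Crs − 1/Ccw.
1/CL = 1/63.8 − 1/94 = 0.005036.
CL = 198.57 mL/cmH2O.

199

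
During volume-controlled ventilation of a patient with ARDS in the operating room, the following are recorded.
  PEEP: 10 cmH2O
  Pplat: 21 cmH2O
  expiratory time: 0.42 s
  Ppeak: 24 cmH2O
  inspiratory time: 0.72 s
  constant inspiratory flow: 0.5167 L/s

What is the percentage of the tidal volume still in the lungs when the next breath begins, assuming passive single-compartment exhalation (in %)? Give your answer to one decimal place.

Vt = flow × Ti = 0.5167 L/s × 0.72 s × 1000 mL/L = 372.02 mL.
R = (PIP − Pplat)/V̇ = (24 − 21) / 0.5167 = 3.0/0.5167 = 5.806 cmH2O·s/L.
C = Vt/(Pplat − PEEP) = 372.02 / (21 − 10) = 372.02/11.0 = 33.82 mL/cmH2O.
τ = R × C = 5.806 × 0.03382 L/cmH2O = 0.1964 s.
Fraction remaining at end-expiration = e^(−Te/τ) = e^(−0.42/0.1964) = 0.1178 → 11.78%.

11.8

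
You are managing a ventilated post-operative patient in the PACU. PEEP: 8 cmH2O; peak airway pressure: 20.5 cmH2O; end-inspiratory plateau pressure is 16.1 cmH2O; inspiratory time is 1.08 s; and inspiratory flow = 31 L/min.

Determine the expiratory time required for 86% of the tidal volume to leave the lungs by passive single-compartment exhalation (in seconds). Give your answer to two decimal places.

Flow: 31 L/min ÷ 60 = 0.5167 L/s.
Vt = flow × Ti = 0.5167 L/s × 1.08 s × 1000 mL/L = 558.04 mL.
R = (PIP − Pplat)/V̇ = (20.5 − 16.1) / 0.5167 = 4.4/0.5167 = 8.516 cmH2O·s/L.
C = Vt/(Pplat − PEEP) = 558.04 / (16.1 − 8) = 558.04/8.1 = 68.894 mL/cmH2O.
τ = R × C = 8.516 × 0.06889 L/cmH2O = 0.5867 s.
t = −τ·ln(1 − 0.86) = −0.5867·ln(0.14) = 1.154 s.

1.15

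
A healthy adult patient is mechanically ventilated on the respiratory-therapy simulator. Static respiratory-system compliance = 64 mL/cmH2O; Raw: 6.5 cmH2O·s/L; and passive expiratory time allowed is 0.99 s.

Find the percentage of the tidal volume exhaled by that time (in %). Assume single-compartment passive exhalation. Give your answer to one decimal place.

τ = R × C = 6.5 × 64 mL/cmH2O = 6.5 × 0.064 L/cmH2O = 0.416 s.
Passive exhalation: V(t)/V₀ = e^(−t/τ) = e^(−0.99/0.416) = 0.09257.
Fraction exhaled = 1 − 0.09257 = 0.9074 → 90.74%.

90.7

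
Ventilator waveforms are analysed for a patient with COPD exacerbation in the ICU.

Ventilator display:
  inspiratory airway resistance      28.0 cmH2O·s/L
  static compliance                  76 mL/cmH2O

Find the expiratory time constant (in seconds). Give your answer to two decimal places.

τ = R × C = 28.0 × 76 mL/cmH2O = 28.0 × 0.076 L/cmH2O = 2.128 s.

2.13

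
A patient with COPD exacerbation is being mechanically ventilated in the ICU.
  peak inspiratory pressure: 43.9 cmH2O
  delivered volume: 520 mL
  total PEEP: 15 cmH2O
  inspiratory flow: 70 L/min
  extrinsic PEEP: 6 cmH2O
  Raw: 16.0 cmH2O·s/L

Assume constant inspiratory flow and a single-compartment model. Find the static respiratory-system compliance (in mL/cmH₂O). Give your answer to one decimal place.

50.8

Flow: 70 L/min ÷ 60 = 1.1667 L/s.
Total PEEP = 15 cmH2O (set 6 + intrinsic 9); this is the baseline alveolar pressure.
Equation of motion (constant flow): PIP = Vt/C + R·V̇ + PEEP.
Vt/C = PIP − R·V̇ − PEEP = 43.9 − 16.0×1.1667 − 15 = 43.9 − 18.667 − 15 = 10.233 cmH2O.
C = Vt / 10.233 = 520 / 10.233 = 50.816 mL/cmH2O.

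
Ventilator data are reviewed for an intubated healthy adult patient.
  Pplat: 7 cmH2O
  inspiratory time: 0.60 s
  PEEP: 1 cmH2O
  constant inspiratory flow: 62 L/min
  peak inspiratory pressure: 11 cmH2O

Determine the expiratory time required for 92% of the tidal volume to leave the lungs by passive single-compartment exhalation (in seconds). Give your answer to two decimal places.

1.01

Flow: 62 L/min ÷ 60 = 1.0333 L/s.
Vt = flow × Ti = 1.0333 L/s × 0.60 s × 1000 mL/L = 619.98 mL.
R = (PIP − Pplat)/V̇ = (11 − 7) / 1.0333 = 4.0/1.0333 = 3.871 cmH2O·s/L.
C = Vt/(Pplat − PEEP) = 619.98 / (7 − 1) = 619.98/6.0 = 103.33 mL/cmH2O.
τ = R × C = 3.871 × 0.1033 L/cmH2O = 0.3999 s.
t = −τ·ln(1 − 0.92) = −0.3999·ln(0.08) = 1.01 s.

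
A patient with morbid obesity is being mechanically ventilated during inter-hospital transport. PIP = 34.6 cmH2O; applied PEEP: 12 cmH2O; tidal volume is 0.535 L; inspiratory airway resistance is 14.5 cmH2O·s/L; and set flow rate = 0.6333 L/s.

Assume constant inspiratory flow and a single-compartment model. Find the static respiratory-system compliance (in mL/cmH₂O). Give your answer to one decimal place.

Equation of motion (constant flow): PIP = Vt/C + R·V̇ + PEEP.
Vt/C = PIP − R·V̇ − PEEP = 34.6 − 14.5×0.6333 − 12 = 34.6 − 9.183 − 12 = 13.417 cmH2O.
C = Vt / 13.417 = 535 / 13.417 = 39.875 mL/cmH2O.

39.9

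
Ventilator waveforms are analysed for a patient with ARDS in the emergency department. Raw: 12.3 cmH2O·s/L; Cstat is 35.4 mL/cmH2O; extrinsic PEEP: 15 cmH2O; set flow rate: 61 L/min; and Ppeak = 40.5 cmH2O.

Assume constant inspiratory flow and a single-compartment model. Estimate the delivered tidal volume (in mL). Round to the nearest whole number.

460

Flow: 61 L/min ÷ 60 = 1.0167 L/s.
Equation of motion (constant flow): PIP = Vt/C + R·V̇ + PEEP.
Vt/C = PIP − R·V̇ − PEEP = 40.5 − 12.505 − 15 = 12.995 cmH2O.
Vt = C × 12.995 = 35.4 × 12.995 = 460.02 mL.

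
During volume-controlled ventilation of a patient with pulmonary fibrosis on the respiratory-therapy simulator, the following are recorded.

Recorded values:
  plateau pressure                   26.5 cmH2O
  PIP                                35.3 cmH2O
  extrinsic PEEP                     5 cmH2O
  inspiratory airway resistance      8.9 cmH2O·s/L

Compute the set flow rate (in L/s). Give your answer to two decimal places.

0.99

flow = (PIP − Pplat) / Raw = 8.8 / 8.9 = 0.9888 L/s.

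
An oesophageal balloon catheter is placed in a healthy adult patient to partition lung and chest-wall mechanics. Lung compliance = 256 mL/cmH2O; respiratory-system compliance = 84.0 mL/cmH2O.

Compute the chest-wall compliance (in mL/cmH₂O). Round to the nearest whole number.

125

1/Ccw = 1/Crs − 1/CL.
1/Ccw = 1/84.0 − 1/256 = 0.007999.
Ccw = 125.02 mL/cmH2O.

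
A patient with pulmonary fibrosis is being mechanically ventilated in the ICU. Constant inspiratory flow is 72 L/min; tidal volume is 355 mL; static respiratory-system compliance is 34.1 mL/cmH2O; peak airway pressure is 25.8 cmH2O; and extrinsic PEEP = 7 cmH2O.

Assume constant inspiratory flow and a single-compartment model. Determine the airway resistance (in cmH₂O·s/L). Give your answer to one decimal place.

Flow: 72 L/min ÷ 60 = 1.2 L/s.
Equation of motion (constant flow): PIP = Vt/C + R·V̇ + PEEP.
R·V̇ = PIP − Vt/C − PEEP = 25.8 − 355/34.1 − 7 = 25.8 − 10.411 − 7 = 8.389 cmH2O.
R = 8.389 / 1.2 = 6.991 cmH2O·s/L.

7.0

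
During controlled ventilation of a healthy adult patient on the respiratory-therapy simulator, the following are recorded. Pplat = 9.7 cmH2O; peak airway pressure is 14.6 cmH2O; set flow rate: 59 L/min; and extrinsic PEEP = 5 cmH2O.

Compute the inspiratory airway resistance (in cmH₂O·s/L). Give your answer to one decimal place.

Flow: 59 L/min ÷ 60 = 0.9833 L/s.
Raw = (PIP − Pplat) / flow = (14.6 − 9.7) / 0.9833 = 4.9 / 0.9833 = 4.983 cmH2O·s/L.

5.0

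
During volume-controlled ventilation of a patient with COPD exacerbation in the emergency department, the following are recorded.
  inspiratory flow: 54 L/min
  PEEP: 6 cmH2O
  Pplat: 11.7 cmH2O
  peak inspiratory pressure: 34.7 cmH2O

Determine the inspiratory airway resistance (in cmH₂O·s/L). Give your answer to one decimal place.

25.6

Flow: 54 L/min ÷ 60 = 0.9 L/s.
Raw = (PIP − Pplat) / flow = (34.7 − 11.7) / 0.9 = 23.0 / 0.9 = 25.556 cmH2O·s/L.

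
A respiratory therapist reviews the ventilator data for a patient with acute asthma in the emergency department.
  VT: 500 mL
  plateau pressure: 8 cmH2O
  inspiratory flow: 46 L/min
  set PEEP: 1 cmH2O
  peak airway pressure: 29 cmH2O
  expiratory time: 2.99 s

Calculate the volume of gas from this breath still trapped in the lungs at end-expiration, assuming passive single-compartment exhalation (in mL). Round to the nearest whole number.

Flow: 46 L/min ÷ 60 = 0.7667 L/s.
R = (PIP − Pplat)/V̇ = (29 − 8) / 0.7667 = 21.0/0.7667 = 27.39 cmH2O·s/L.
C = Vt/(Pplat − PEEP) = 500.0 / (8 − 1) = 500.0/7.0 = 71.429 mL/cmH2O.
τ = R × C = 27.39 × 0.07143 L/cmH2O = 1.956 s.
Fraction remaining = e^(−Te/τ) = e^(−2.99/1.956) = 0.2168.
Trapped volume = 500.0 × 0.2168 = 108.4 mL.

108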